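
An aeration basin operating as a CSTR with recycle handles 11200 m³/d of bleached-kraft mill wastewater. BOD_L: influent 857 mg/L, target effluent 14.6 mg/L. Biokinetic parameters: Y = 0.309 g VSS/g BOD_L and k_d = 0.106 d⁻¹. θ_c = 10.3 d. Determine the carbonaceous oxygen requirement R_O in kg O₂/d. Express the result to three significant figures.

The observed yield is Y_obs = Y/(1 + k_d·θ_c) = 0.309 / (1 + 0.106 × 10.3) = 0.309 / 2.092 = 0.1477 g VSS per g BOD_L removed.
ΔS = 857 − 14.6 = 842.4 mg/L, so the substrate removal rate is 11200 × 842.4/1000 = 9435 kg BOD_L/d.
Biomass synthesised: P_X = Y_obs × 9435 = 1394 kg VSS/d.
R_O = Q·(S₀ − S) − 1.42·P_X = 9435 − 1.42 × 1394 = 7456 kg O₂/d.

R_O ≈ 7460 kg O₂/d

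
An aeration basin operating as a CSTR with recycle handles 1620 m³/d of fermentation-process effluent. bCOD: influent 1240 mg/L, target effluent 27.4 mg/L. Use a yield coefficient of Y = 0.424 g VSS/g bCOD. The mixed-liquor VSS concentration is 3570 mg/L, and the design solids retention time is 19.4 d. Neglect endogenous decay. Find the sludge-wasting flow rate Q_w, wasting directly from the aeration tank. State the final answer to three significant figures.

Q_w ≈ 233 m³/d

With k_d = 0 the design equation reduces to V = Y Q (S₀−S) θ_c / X = 0.424 × 1620 × (1240 − 27.4) × 19.4 / 3570 = 4526 m³.
For wasting at MLVSS concentration, Q_w = V/θ_c = 4526/19.4 = 233.3 m³/d.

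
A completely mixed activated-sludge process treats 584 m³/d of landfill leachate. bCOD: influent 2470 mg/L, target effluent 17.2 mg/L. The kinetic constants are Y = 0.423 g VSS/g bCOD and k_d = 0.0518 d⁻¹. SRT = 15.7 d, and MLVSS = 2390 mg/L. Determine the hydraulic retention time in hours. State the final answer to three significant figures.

τ ≈ 90.2 h

Rearranging the biomass balance for a CMAS with decay, V = Y·Q·ΔS·θ_c / [X·(1+k_d θ_c)] = 0.423 × 584 × (2470 − 17.2) × 15.7 / [2390 × (1 + 0.0518 × 15.7)] = 9.51×10^6 / 4334 = 2195 m³.
τ = V/Q = 2195/584 = 3.759 d, or 90.21 h.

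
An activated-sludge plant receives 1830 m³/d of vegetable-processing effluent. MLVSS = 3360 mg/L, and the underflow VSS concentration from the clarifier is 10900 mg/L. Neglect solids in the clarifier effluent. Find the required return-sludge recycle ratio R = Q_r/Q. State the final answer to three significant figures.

Mass balance around the secondary clarifier (neglecting effluent solids): R = X / (X_r − X) = 3360 / (10900 − 3360) = 0.4456.

R ≈ 0.446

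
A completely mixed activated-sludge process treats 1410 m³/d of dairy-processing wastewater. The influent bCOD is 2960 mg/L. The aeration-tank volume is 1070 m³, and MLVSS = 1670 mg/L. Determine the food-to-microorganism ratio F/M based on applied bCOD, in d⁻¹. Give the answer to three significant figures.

F/M ≈ 2.34 d⁻¹

F/M = Q·S₀ / (V·X) = 1410 × 2960 / (1070 × 1670) = 2.336 g bCOD·(g VSS·d)⁻¹.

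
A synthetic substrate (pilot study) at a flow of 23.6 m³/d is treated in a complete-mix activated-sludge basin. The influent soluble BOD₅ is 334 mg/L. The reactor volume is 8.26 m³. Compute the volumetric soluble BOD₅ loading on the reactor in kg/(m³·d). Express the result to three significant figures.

L_v ≈ 0.954 kg soluble BOD₅/(m³·d)

Volumetric loading L_v = Q·S₀ / V = 23.6 × 334 g/m³ / 8.260 m³ = 954.3 g/(m³·d) = 0.9543 kg soluble BOD₅/(m³·d).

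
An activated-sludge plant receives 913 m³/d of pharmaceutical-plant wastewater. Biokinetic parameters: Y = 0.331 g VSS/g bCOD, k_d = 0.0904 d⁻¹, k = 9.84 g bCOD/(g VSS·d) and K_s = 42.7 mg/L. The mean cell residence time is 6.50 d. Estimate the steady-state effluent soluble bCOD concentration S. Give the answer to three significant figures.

Effluent substrate depends only on kinetics and SRT: S = K_s(1 + k_d θ_c) / [θ_c(Yk − k_d) − 1] = 42.7 × (1 + 0.0904 × 6.50) / [6.50 × (0.331 × 9.84 − 0.0904) − 1] = 67.79 / 19.58 = 3.462 mg/L.

S ≈ 3.46 mg/L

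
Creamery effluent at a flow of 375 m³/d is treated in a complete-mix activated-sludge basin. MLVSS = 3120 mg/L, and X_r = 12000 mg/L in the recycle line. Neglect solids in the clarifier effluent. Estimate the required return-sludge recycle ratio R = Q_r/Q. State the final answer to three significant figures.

R = Q_r/Q = X/(X_r − X) = 3120 / (12000 − 3120) = 0.3514.

R ≈ 0.351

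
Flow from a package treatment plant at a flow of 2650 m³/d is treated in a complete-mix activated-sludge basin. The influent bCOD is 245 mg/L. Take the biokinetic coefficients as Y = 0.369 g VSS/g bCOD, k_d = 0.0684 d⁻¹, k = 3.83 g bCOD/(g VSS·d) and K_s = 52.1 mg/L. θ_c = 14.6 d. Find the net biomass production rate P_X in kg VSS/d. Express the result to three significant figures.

P_X ≈ 117 kg VSS/d

Effluent substrate depends only on kinetics and SRT: S = K_s(1 + k_d θ_c) / [θ_c(Yk − k_d) − 1] = 52.1 × (1 + 0.0684 × 14.6) / [14.6 × (0.369 × 3.83 − 0.0684) − 1] = 104.1 / 18.64 = 5.588 mg/L.
Y_obs = Y / (1 + k_d θ_c) = 0.369 / (1 + 0.0684 × 14.6) = 0.369 / 1.999 = 0.1846.
Mass of bCOD removed per day: Q(S₀ − S) = 2650 × 239.4 g/m³ = 634.4 kg/d.
Biomass produced: P_X = Y_obs·Q·ΔS = 0.1846 × 634.4 ≈ 117.1 kg VSS/d.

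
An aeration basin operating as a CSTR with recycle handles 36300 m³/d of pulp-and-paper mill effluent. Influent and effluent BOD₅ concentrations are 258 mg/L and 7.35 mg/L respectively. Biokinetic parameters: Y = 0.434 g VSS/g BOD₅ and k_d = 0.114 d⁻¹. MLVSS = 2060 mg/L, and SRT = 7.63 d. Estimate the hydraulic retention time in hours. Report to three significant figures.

τ ≈ 5.17 h

Rearranging the biomass balance for a CMAS with decay, V = Y·Q·ΔS·θ_c / [X·(1+k_d θ_c)] = 0.434 × 36300 × (258 − 7.35) × 7.63 / [2060 × (1 + 0.114 × 7.63)] = 3.01×10^7 / 3852 = 7822 m³.
HRT = V/Q = 7822 m³ / 36300 m³·d⁻¹ = 0.2155 d × 24 = 5.172 h.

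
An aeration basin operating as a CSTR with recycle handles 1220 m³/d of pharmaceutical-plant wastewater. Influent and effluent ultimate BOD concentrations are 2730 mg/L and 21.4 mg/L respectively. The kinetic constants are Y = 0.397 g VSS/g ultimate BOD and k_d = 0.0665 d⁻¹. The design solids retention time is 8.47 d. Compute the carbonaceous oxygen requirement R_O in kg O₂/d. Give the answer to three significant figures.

Observed yield with endogenous decay: Y_obs = Y / (1 + k_d·θ_c) = 0.397 / (1 + 0.0665 × 8.47) = 0.397 / 1.563 = 0.2540 g VSS/g ultimate BOD.
Substrate removed = Q·(S₀ − S) = 1220 m³/d × (2730 − 21.4) g/m³ = 3.3×10^6 g/d = 3304 kg/d.
P_X = Y_obs·Q·(S₀ − S) = 0.2540 × 3304 = 839.2 kg VSS/d.
Carbonaceous O₂ demand = substrate oxidised − cell-mass equivalent = 3304 − 1.42 × 839.2 = 2113 kg O₂/d.

R_O ≈ 2110 kg O₂/d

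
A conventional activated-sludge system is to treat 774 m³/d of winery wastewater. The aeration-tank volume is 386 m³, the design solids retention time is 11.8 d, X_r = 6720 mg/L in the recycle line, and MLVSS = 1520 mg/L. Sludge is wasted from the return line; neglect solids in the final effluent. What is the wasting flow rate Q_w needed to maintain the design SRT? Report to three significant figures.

θ_c = V·X/(Q_w·X_r) when wasting from the recycle, so Q_w = V·X/(θ_c·X_r) = 386.0 × 1520 / (11.8 × 6720) = 7.399 m³/d.

Q_w ≈ 7.40 m³/d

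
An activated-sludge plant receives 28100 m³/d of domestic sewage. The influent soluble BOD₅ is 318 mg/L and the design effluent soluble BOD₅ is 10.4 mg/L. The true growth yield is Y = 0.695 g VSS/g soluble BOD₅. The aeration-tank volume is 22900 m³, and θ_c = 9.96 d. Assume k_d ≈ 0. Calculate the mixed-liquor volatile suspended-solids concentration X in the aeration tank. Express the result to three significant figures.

X ≈ 2610 mg/L

Without decay, X = Y Q (S₀−S) θ_c / V = 0.695 × 28100 × (318 − 10.4) × 9.96 / 22900 = 2613 mg/L.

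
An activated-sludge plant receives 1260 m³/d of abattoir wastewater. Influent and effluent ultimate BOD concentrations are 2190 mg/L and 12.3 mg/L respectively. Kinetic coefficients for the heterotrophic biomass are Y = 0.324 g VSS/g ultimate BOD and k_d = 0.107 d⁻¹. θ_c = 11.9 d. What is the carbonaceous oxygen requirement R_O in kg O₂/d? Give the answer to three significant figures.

Observed yield with endogenous decay: Y_obs = Y / (1 + k_d·θ_c) = 0.324 / (1 + 0.107 × 11.9) = 0.324 / 2.273 = 0.1425 g VSS/g ultimate BOD.
Mass of ultimate BOD removed per day: Q(S₀ − S) = 1260 × 2178 g/m³ = 2744 kg/d.
Biomass synthesised: P_X = Y_obs × 2744 = 391.1 kg VSS/d.
Carbonaceous O₂ demand = substrate oxidised − cell-mass equivalent = 2744 − 1.42 × 391.1 = 2189 kg O₂/d.

R_O ≈ 2190 kg O₂/d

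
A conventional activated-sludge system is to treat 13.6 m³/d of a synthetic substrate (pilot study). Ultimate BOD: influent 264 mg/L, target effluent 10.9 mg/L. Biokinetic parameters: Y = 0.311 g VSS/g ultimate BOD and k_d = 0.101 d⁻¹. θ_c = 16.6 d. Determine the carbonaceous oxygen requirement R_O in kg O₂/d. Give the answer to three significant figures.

R_O ≈ 2.87 kg O₂/d

Correct the yield for decay: Y_obs = Y/(1 + k_d θ_c) = 0.311 / (1 + 0.101 × 16.6) = 0.311 / 2.677 = 0.1162.
Mass of ultimate BOD removed per day: Q(S₀ − S) = 13.6 × 253.1 g/m³ = 3.442 kg/d.
Net sludge production P_X = 0.1162 × 3.442 = 0.4000 kg VSS/d.
R_O = Q·ΔS − 1.42 P_X = 3.442 − 0.5679 = 2.874 kg O₂/d.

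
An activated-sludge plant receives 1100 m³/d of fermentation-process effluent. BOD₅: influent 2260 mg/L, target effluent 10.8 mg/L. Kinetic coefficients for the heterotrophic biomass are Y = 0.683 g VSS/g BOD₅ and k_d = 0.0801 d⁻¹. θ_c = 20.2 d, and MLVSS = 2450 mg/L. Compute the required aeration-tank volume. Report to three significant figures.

V ≈ 5320 m³

Steady-state biomass mass balance: V·X·(1 + k_d·θ_c) = Y·Q·(S₀ − S)·θ_c, so V = 0.683 × 1100 × (2260 − 10.8) × 20.2 / [2450 × (1 + 0.0801 × 20.2)] = 3.41×10^7 / 6414 = 5322 m³.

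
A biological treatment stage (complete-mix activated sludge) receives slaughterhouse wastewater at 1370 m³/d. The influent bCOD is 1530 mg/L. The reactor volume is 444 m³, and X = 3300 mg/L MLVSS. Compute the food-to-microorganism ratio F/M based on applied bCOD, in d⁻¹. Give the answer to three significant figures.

Food-to-microorganism ratio F/M = Q S₀ / (V X) = 1370 × 1530 / (444.0 × 3300) = 1.431 d⁻¹.

F/M ≈ 1.43 d⁻¹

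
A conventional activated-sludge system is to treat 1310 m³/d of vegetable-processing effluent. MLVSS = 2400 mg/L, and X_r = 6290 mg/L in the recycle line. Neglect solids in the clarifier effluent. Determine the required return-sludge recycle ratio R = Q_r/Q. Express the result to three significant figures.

R ≈ 0.617

Solids balance on the clarifier gives (1+R)X = R·X_r, so R = X/(X_r − X) = 2400 / (6290 − 2400) = 0.6170.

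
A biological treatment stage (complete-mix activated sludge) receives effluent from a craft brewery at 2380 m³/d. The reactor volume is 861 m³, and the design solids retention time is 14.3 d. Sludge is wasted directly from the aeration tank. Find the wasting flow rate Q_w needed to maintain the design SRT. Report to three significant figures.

Q_w ≈ 60.2 m³/d

With mixed-liquor wasting, θ_c = V/Q_w, so Q_w = V/θ_c = 861.0/14.3 = 60.21 m³/d.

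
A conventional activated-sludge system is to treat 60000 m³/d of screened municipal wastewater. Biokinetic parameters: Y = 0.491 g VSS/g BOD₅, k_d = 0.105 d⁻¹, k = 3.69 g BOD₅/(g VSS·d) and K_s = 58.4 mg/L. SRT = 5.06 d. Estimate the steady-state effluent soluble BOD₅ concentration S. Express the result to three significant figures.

S ≈ 11.7 mg/L

From the Monod/SRT balance for a CMAS, S = K_s·(1+k_d θ_c)/[θ_c·(Y k − k_d) − 1] = 58.4 × (1 + 0.105 × 5.06) / [5.06 × (0.491 × 3.69 − 0.105) − 1] = 89.43 / 7.636 = 11.71 mg/L.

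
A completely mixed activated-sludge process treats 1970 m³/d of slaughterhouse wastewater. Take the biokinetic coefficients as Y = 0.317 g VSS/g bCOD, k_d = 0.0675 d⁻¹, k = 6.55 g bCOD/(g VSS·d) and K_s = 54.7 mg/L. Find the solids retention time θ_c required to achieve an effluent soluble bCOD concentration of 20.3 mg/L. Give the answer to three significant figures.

At the target effluent, Y k S/(K_s+S) = 0.317×6.55×20.3/75.00 = 0.5620 d⁻¹.
Then 1/θ_c = μ − k_d = 0.5620 − 0.0675 = 0.4945 d⁻¹, giving θ_c = 2.022 d.

θ_c ≈ 2.02 d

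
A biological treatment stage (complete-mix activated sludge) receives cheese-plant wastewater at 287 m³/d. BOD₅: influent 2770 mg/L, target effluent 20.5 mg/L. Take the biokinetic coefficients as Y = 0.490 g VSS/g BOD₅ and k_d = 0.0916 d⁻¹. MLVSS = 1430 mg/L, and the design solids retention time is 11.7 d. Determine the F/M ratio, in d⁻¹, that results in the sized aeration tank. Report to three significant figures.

Rearranging the biomass balance for a CMAS with decay, V = Y·Q·ΔS·θ_c / [X·(1+k_d θ_c)] = 0.490 × 287 × (2770 − 20.5) × 11.7 / [1430 × (1 + 0.0916 × 11.7)] = 4.52×10^6 / 2963 = 1527 m³.
F/M = Q·S₀ / (V·X) = 287 × 2770 / (1527 × 1430) = 0.3641 g BOD₅·(g VSS·d)⁻¹.

F/M ≈ 0.364 d⁻¹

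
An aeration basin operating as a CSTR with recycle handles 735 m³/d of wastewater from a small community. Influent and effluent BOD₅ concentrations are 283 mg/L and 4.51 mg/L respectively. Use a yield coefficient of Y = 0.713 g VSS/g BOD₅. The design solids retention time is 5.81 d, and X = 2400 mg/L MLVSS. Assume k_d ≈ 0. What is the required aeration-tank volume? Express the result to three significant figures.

Biomass mass balance (decay neglected): V·X = Y·Q·(S₀ − S)·θ_c, so V = 0.713 × 735 × (283 − 4.51) × 5.81 / 2400 = 353.3 m³.

V ≈ 353 m³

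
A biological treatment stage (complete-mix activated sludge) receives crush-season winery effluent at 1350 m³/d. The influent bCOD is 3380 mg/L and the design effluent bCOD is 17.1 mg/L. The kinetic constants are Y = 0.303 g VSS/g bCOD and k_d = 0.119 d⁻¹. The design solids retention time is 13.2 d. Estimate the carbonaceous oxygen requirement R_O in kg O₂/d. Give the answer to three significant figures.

R_O ≈ 3780 kg O₂/d

Observed yield with endogenous decay: Y_obs = Y / (1 + k_d·θ_c) = 0.303 / (1 + 0.119 × 13.2) = 0.303 / 2.571 = 0.1179 g VSS/g bCOD.
Substrate removed = Q·(S₀ − S) = 1350 m³/d × (3380 − 17.1) g/m³ = 4.54×10^6 g/d = 4540 kg/d.
Biomass synthesised: P_X = Y_obs × 4540 = 535.1 kg VSS/d.
Carbonaceous O₂ demand = substrate oxidised − cell-mass equivalent = 4540 − 1.42 × 535.1 = 3780 kg O₂/d.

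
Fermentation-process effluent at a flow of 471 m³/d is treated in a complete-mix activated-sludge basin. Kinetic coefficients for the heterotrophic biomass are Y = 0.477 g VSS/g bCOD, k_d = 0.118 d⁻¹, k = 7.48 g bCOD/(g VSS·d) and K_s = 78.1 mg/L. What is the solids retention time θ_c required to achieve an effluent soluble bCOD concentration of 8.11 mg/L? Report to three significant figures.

θ_c ≈ 4.59 d

At the target effluent, Y k S/(K_s+S) = 0.477×7.48×8.11/86.21 = 0.3356 d⁻¹.
θ_c = 1/(μ − k_d) = 1/(0.3356 − 0.118) = 1/0.2176 = 4.595 d.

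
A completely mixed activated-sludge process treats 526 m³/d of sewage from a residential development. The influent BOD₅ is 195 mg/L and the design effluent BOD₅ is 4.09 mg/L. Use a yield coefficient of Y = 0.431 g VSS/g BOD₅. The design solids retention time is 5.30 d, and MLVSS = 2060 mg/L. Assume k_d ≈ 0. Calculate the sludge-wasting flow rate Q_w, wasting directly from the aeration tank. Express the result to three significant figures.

V·X = Y·Q·ΔS·θ_c gives V = 0.431 × 526 × (195 − 4.09) × 5.30 / 2060 = 111.4 m³.
Wasting from the aeration tank: Q_w = V / θ_c = 111.4 / 5.30 = 21.01 m³/d.

Q_w ≈ 21.0 m³/d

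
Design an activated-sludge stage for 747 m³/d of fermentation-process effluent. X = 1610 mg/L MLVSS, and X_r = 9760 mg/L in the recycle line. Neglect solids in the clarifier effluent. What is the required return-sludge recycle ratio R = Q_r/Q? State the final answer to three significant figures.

R ≈ 0.198

R = Q_r/Q = X/(X_r − X) = 1610 / (9760 − 1610) = 0.1975.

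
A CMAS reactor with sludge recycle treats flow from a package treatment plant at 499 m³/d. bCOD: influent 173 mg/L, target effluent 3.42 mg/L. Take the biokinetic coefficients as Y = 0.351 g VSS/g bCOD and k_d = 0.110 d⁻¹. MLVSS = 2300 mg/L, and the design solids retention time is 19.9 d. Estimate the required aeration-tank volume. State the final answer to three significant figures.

V ≈ 80.6 m³

Rearranging the biomass balance for a CMAS with decay, V = Y·Q·ΔS·θ_c / [X·(1+k_d θ_c)] = 0.351 × 499 × (173 − 3.42) × 19.9 / [2300 × (1 + 0.110 × 19.9)] = 5.91×10^5 / 7335 = 80.58 m³.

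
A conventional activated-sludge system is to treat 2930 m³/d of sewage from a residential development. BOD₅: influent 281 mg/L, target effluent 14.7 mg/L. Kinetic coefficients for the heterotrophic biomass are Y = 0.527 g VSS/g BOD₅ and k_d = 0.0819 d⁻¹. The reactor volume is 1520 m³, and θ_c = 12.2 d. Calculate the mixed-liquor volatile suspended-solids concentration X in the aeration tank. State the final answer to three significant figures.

X = Y·Q·ΔS·θ_c / [V·(1 + k_d θ_c)] = 0.527 × 2930 × (281 − 14.7) × 12.2 / [1520 × (1 + 0.0819 × 12.2)] = 1651 mg/L.

X ≈ 1650 mg/L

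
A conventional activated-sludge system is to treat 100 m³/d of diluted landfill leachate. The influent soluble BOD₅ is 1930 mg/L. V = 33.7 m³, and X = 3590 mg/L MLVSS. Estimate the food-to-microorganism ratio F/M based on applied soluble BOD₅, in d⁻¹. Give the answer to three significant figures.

F/M ≈ 1.60 d⁻¹

F/M = Q·S₀ / (V·X) = 100 × 1930 / (33.70 × 3590) = 1.595 g soluble BOD₅·(g VSS·d)⁻¹.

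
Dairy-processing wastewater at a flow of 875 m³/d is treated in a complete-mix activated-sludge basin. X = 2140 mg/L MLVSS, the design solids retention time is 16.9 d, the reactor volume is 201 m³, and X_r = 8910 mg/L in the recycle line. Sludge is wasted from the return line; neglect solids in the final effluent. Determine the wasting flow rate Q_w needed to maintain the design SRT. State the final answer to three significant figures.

θ_c = V·X/(Q_w·X_r) when wasting from the recycle, so Q_w = V·X/(θ_c·X_r) = 201.0 × 2140 / (16.9 × 8910) = 2.857 m³/d.

Q_w ≈ 2.86 m³/d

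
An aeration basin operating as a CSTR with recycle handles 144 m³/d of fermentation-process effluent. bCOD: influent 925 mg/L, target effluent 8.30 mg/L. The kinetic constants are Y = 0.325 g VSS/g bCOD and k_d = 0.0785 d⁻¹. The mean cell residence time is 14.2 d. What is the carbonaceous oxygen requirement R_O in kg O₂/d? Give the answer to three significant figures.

R_O ≈ 103 kg O₂/d

The observed yield is Y_obs = Y/(1 + k_d·θ_c) = 0.325 / (1 + 0.0785 × 14.2) = 0.325 / 2.115 = 0.1537 g VSS per g bCOD removed.
ΔS = 925 − 8.30 = 916.7 mg/L, so the substrate removal rate is 144 × 916.7/1000 = 132.0 kg bCOD/d.
Biomass synthesised: P_X = Y_obs × 132.0 = 20.29 kg VSS/d.
R_O = Q·(S₀ − S) − 1.42·P_X = 132.0 − 1.42 × 20.29 = 103.2 kg O₂/d.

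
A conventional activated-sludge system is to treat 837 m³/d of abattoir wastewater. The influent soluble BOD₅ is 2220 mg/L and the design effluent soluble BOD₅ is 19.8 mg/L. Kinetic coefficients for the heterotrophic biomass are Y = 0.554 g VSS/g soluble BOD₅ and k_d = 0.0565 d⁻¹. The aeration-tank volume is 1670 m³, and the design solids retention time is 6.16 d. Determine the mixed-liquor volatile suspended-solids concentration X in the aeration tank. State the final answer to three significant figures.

X ≈ 2790 mg/L

From V·X·(1 + k_d·θ_c) = Y·Q·(S₀ − S)·θ_c: X = 0.554 × 837 × (2220 − 19.8) × 6.16 / [1670 × (1 + 0.0565 × 6.16)] = 2792 mg/L.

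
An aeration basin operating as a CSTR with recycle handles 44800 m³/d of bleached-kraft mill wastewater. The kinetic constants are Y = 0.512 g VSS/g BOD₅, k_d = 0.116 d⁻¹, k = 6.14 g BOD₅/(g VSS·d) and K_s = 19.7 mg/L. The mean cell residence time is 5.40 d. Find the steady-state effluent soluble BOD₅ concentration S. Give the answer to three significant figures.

S ≈ 2.09 mg/L

For a completely mixed reactor with recycle the Lawrence–McCarty relation gives S = K_s·(1 + k_d·θ_c) / [θ_c·(Y·k − k_d) − 1] = 19.7 × (1 + 0.116 × 5.40) / [5.40 × (0.512 × 6.14 − 0.116) − 1] = 32.04 / 15.35 = 2.087 mg/L.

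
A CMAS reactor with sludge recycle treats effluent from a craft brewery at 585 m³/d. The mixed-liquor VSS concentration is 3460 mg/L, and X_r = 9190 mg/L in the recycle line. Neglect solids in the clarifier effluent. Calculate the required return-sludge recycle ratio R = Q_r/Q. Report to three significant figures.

Solids balance on the clarifier gives (1+R)X = R·X_r, so R = X/(X_r − X) = 3460 / (9190 − 3460) = 0.6038.

R ≈ 0.604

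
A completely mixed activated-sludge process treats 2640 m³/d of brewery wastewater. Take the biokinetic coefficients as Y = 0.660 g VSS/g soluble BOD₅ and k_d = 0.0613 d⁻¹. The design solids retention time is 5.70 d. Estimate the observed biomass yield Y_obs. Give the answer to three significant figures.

Y_obs = Y / (1 + k_d θ_c) = 0.660 / (1 + 0.0613 × 5.70) = 0.660 / 1.349 = 0.4891.

Y_obs ≈ 0.489 g VSS/g soluble BOD₅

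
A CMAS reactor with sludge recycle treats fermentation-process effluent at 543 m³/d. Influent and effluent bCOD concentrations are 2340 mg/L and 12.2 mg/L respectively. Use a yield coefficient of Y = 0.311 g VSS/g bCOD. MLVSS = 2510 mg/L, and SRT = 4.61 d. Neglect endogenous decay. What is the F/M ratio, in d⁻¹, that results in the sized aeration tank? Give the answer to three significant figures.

F/M ≈ 0.701 d⁻¹

With k_d = 0 the design equation reduces to V = Y Q (S₀−S) θ_c / X = 0.311 × 543 × (2340 − 12.2) × 4.61 / 2510 = 722.0 m³.
F/M = applied load / biomass = Q·S₀/(V·X) = 543 × 2340 / (722.0 × 2510) = 0.7011 d⁻¹.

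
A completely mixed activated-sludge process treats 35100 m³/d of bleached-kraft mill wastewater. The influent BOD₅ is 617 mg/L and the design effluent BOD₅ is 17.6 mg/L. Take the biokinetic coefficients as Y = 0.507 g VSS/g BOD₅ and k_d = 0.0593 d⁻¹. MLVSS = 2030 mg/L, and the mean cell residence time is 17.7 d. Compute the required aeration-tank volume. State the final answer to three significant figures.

From the SRT design equation V = Y Q (S₀−S) θ_c / [X (1 + k_d θ_c)] = 0.507 × 35100 × (617 − 17.6) × 17.7 / [2030 × (1 + 0.0593 × 17.7)] = 1.89×10^8 / 4161 = 45377 m³.

V ≈ 45400 m³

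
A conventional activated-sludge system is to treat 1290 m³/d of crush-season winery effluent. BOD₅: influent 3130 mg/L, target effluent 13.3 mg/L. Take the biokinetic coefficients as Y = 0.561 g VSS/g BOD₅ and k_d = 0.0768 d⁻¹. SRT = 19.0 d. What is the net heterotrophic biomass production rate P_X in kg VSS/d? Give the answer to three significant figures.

Y_obs = Y / (1 + k_d θ_c) = 0.561 / (1 + 0.0768 × 19.0) = 0.561 / 2.459 = 0.2281.
Q·(S₀ − S) = 1290 × (3130 − 13.3) × 10⁻³ = 4021 kg/d removed.
So the net sludge growth is P_X = 0.2281 × 4021 = 917.2 kg VSS/d.

P_X ≈ 917 kg VSS/d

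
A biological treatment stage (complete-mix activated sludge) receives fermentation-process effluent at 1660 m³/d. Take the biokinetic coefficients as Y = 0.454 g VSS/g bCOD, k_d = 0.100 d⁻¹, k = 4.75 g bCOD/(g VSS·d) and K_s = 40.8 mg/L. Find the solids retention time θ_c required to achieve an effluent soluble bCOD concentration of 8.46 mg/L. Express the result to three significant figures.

θ_c ≈ 3.70 d

Specific growth rate at S = 8.46 mg/L: μ = YkS/(K_s+S) = 0.454·4.75·8.46/(40.8+8.46) = 0.3704 d⁻¹.
1/θ_c = 0.3704 − 0.100 = 0.2704 d⁻¹, so θ_c = 3.699 d.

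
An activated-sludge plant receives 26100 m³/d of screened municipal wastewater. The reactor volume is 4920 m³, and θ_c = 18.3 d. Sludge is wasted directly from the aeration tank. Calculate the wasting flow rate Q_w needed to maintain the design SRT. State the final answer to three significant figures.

Q_w ≈ 269 m³/d

For wasting at MLVSS concentration, Q_w = V/θ_c = 4920/18.3 = 268.9 m³/d.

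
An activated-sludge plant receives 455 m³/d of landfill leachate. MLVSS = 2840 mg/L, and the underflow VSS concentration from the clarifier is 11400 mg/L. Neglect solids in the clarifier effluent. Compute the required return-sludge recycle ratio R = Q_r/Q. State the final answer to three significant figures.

R ≈ 0.332

R = Q_r/Q = X/(X_r − X) = 2840 / (11400 − 2840) = 0.3318.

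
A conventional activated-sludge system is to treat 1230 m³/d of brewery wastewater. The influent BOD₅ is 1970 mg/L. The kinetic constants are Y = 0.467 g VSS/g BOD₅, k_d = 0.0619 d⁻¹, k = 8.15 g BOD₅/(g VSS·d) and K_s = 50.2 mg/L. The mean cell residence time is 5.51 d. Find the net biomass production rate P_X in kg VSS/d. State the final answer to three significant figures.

P_X ≈ 842 kg VSS/d

For a completely mixed reactor with recycle the Lawrence–McCarty relation gives S = K_s·(1 + k_d·θ_c) / [θ_c·(Y·k − k_d) − 1] = 50.2 × (1 + 0.0619 × 5.51) / [5.51 × (0.467 × 8.15 − 0.0619) − 1] = 67.32 / 19.63 = 3.429 mg/L.
The observed yield is Y_obs = Y/(1 + k_d·θ_c) = 0.467 / (1 + 0.0619 × 5.51) = 0.467 / 1.341 = 0.3482 g VSS per g BOD₅ removed.
ΔS = 1970 − 3.43 = 1967 mg/L, so the substrate removal rate is 1230 × 1967/1000 = 2419 kg BOD₅/d.
So the net sludge growth is P_X = 0.3482 × 2419 = 842.3 kg VSS/d.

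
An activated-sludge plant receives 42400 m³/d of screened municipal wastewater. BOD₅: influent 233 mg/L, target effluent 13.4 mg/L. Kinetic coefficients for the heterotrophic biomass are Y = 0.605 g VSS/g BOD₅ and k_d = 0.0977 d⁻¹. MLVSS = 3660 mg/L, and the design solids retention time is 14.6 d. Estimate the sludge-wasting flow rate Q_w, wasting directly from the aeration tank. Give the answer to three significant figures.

Q_w ≈ 634 m³/d

From the SRT design equation V = Y Q (S₀−S) θ_c / [X (1 + k_d θ_c)] = 0.605 × 42400 × (233 − 13.4) × 14.6 / [3660 × (1 + 0.0977 × 14.6)] = 8.22×10^7 / 8881 = 9261 m³.
With mixed-liquor wasting, θ_c = V/Q_w, so Q_w = V/θ_c = 9261/14.6 = 634.3 m³/d.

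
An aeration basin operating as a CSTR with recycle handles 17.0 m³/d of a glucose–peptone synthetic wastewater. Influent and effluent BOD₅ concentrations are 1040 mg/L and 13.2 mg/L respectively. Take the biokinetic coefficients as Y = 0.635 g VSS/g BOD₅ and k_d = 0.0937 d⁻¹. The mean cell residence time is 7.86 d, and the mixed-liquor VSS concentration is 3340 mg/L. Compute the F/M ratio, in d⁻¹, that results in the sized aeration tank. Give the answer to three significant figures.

Rearranging the biomass balance for a CMAS with decay, V = Y·Q·ΔS·θ_c / [X·(1+k_d θ_c)] = 0.635 × 17.0 × (1040 − 13.2) × 7.86 / [3340 × (1 + 0.0937 × 7.86)] = 8.71×10^4 / 5800 = 15.02 m³.
F/M = Q·S₀ / (V·X) = 17.0 × 1040 / (15.02 × 3340) = 0.3524 g BOD₅·(g VSS·d)⁻¹.

F/M ≈ 0.352 d⁻¹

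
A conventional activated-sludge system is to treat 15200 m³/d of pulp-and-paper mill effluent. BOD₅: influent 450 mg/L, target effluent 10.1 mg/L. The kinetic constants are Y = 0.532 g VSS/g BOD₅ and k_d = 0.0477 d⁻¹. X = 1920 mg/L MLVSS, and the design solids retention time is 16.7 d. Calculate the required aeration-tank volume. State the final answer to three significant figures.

Rearranging the biomass balance for a CMAS with decay, V = Y·Q·ΔS·θ_c / [X·(1+k_d θ_c)] = 0.532 × 15200 × (450 − 10.1) × 16.7 / [1920 × (1 + 0.0477 × 16.7)] = 5.94×10^7 / 3449 = 17222 m³.

V ≈ 17200 m³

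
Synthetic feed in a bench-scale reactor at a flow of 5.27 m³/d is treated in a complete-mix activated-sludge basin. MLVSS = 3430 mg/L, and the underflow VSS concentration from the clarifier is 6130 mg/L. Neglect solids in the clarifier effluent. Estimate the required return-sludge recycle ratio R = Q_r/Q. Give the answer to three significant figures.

R = Q_r/Q = X/(X_r − X) = 3430 / (6130 − 3430) = 1.270.

R ≈ 1.27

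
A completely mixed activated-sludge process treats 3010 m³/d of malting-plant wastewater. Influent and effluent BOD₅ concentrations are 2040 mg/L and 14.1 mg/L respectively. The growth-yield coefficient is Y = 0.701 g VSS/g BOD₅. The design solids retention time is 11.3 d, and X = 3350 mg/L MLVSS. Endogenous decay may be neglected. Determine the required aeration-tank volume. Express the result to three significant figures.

V ≈ 14400 m³

With k_d = 0 the design equation reduces to V = Y Q (S₀−S) θ_c / X = 0.701 × 3010 × (2040 − 14.1) × 11.3 / 3350 = 14419 m³.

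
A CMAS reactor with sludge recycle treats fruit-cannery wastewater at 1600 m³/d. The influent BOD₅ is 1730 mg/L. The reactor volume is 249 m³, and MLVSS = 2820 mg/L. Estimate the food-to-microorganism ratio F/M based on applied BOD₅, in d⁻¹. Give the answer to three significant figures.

Food-to-microorganism ratio F/M = Q S₀ / (V X) = 1600 × 1730 / (249.0 × 2820) = 3.942 d⁻¹.

F/M ≈ 3.94 d⁻¹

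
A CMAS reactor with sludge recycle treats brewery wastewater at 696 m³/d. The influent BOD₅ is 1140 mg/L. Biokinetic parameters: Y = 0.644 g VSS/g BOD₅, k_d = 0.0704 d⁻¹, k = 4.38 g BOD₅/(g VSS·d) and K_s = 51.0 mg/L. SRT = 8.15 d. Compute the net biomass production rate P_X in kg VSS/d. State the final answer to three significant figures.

P_X ≈ 324 kg VSS/d

From the Monod/SRT balance for a CMAS, S = K_s·(1+k_d θ_c)/[θ_c·(Y k − k_d) − 1] = 51.0 × (1 + 0.0704 × 8.15) / [8.15 × (0.644 × 4.38 − 0.0704) − 1] = 80.26 / 21.42 = 3.748 mg/L.
Correct the yield for decay: Y_obs = Y/(1 + k_d θ_c) = 0.644 / (1 + 0.0704 × 8.15) = 0.644 / 1.574 = 0.4092.
Mass of BOD₅ removed per day: Q(S₀ − S) = 696 × 1136 g/m³ = 790.8 kg/d.
P_X = Y_obs · Q(S₀ − S) = 0.4092 × 790.8 = 323.6 kg VSS/d.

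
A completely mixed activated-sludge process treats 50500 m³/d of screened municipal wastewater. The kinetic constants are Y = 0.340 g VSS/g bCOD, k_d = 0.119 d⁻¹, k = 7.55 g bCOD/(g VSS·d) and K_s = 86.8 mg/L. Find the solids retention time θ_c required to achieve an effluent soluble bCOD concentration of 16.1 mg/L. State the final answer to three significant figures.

θ_c ≈ 3.54 d

At the target effluent, Y k S/(K_s+S) = 0.340×7.55×16.1/102.9 = 0.4016 d⁻¹.
Then 1/θ_c = μ − k_d = 0.4016 − 0.119 = 0.2826 d⁻¹, giving θ_c = 3.538 d.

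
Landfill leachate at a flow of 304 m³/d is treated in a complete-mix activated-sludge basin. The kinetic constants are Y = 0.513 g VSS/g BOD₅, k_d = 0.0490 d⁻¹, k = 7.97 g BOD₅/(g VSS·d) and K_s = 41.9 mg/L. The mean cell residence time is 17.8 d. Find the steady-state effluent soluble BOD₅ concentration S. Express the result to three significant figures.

S ≈ 1.11 mg/L

For a completely mixed reactor with recycle the Lawrence–McCarty relation gives S = K_s·(1 + k_d·θ_c) / [θ_c·(Y·k − k_d) − 1] = 41.9 × (1 + 0.0490 × 17.8) / [17.8 × (0.513 × 7.97 − 0.0490) − 1] = 78.45 / 70.91 = 1.106 mg/L.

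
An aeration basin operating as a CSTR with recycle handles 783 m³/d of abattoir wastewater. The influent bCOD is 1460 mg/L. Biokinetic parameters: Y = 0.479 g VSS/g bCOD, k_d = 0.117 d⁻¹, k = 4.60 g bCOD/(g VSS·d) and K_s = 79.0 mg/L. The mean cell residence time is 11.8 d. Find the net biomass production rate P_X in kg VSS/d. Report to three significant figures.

For a completely mixed reactor with recycle the Lawrence–McCarty relation gives S = K_s·(1 + k_d·θ_c) / [θ_c·(Y·k − k_d) − 1] = 79.0 × (1 + 0.117 × 11.8) / [11.8 × (0.479 × 4.60 − 0.117) − 1] = 188.1 / 23.62 = 7.962 mg/L.
The observed yield is Y_obs = Y/(1 + k_d·θ_c) = 0.479 / (1 + 0.117 × 11.8) = 0.479 / 2.381 = 0.2012 g VSS per g bCOD removed.
Q·(S₀ − S) = 783 × (1460 − 7.96) × 10⁻³ = 1137 kg/d removed.
Net biomass production P_X = Y_obs × Q·(S₀ − S) = 0.2012 × 1137 = 228.8 kg VSS/d.

P_X ≈ 229 kg VSS/d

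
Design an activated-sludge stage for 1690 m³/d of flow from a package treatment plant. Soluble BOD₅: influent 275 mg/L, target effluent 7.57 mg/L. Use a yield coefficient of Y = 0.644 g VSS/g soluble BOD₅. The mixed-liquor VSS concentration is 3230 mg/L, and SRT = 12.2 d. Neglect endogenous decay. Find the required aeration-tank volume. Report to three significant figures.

V·X = Y·Q·ΔS·θ_c gives V = 0.644 × 1690 × (275 − 7.57) × 12.2 / 3230 = 1099 m³.

V ≈ 1100 m³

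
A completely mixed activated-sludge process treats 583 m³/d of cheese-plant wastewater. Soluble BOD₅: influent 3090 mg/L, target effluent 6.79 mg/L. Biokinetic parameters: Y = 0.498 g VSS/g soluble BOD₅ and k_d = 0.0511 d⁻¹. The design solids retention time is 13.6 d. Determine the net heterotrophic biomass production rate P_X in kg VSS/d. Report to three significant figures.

P_X ≈ 528 kg VSS/d

The observed yield is Y_obs = Y/(1 + k_d·θ_c) = 0.498 / (1 + 0.0511 × 13.6) = 0.498 / 1.695 = 0.2938 g VSS per g soluble BOD₅ removed.
Substrate removed = Q·(S₀ − S) = 583 m³/d × (3090 − 6.79) g/m³ = 1.8×10^6 g/d = 1798 kg/d.
Net biomass production P_X = Y_obs × Q·(S₀ − S) = 0.2938 × 1798 = 528.1 kg VSS/d.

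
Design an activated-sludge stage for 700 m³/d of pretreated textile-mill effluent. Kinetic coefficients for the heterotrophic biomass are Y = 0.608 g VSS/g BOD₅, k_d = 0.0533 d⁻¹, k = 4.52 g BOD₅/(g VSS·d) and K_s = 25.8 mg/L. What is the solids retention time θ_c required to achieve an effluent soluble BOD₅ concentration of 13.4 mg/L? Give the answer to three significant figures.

From 1/θ_c = Y·k·S/(K_s + S) − k_d: Y·k·S/(K_s+S) = 0.608 × 4.52 × 13.4 / (25.8 + 13.4) = 0.9394 d⁻¹.
θ_c = 1/(μ − k_d) = 1/(0.9394 − 0.0533) = 1/0.8861 = 1.129 d.

θ_c ≈ 1.13 d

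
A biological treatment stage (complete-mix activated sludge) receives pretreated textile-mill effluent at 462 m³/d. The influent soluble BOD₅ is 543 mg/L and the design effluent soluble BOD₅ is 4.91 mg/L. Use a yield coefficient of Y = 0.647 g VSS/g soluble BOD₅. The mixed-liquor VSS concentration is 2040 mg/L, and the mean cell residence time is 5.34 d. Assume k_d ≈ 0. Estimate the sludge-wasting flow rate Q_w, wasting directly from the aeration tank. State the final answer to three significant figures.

V·X = Y·Q·ΔS·θ_c gives V = 0.647 × 462 × (543 − 4.91) × 5.34 / 2040 = 421.0 m³.
Wasting from the aeration tank: Q_w = V / θ_c = 421.0 / 5.34 = 78.84 m³/d.

Q_w ≈ 78.8 m³/d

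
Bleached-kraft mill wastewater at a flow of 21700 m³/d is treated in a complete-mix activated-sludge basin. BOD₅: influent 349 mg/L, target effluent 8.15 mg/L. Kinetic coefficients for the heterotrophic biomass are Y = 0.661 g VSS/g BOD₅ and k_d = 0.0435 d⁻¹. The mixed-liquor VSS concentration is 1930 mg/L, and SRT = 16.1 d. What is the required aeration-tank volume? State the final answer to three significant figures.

Rearranging the biomass balance for a CMAS with decay, V = Y·Q·ΔS·θ_c / [X·(1+k_d θ_c)] = 0.661 × 21700 × (349 − 8.15) × 16.1 / [1930 × (1 + 0.0435 × 16.1)] = 7.87×10^7 / 3282 = 23986 m³.

V ≈ 24000 m³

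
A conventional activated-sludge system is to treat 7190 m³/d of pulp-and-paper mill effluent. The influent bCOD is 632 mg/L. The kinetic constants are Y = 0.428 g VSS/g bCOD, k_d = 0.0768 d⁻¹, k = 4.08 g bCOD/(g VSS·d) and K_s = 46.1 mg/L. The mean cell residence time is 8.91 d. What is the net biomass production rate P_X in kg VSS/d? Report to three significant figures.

P_X ≈ 1140 kg VSS/d

For a completely mixed reactor with recycle the Lawrence–McCarty relation gives S = K_s·(1 + k_d·θ_c) / [θ_c·(Y·k − k_d) − 1] = 46.1 × (1 + 0.0768 × 8.91) / [8.91 × (0.428 × 4.08 − 0.0768) − 1] = 77.65 / 13.87 = 5.596 mg/L.
The observed yield is Y_obs = Y/(1 + k_d·θ_c) = 0.428 / (1 + 0.0768 × 8.91) = 0.428 / 1.684 = 0.2541 g VSS per g bCOD removed.
ΔS = 632 − 5.60 = 626.4 mg/L, so the substrate removal rate is 7190 × 626.4/1000 = 4504 kg bCOD/d.
Biomass produced: P_X = Y_obs·Q·ΔS = 0.2541 × 4504 ≈ 1144 kg VSS/d.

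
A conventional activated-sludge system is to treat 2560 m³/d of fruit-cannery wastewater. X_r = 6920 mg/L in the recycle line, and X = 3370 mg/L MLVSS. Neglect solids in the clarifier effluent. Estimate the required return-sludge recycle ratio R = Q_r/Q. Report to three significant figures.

R ≈ 0.949

R = Q_r/Q = X/(X_r − X) = 3370 / (6920 − 3370) = 0.9493.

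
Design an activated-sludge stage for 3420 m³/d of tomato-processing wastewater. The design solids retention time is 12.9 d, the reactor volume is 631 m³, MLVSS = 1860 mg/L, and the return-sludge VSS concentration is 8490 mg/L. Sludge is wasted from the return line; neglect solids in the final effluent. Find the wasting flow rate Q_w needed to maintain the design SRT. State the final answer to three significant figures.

Q_w ≈ 10.7 m³/d

Wasting from the return line (neglecting effluent solids): Q_w = V·X / (θ_c·X_r) = 631.0 × 1860 / (12.9 × 8490) = 10.72 m³/d.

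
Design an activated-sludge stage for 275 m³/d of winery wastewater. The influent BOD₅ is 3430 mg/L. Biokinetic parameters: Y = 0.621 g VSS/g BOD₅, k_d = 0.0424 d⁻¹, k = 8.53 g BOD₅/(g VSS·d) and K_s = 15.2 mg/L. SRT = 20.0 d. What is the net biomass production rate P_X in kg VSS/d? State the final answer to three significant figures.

Effluent substrate depends only on kinetics and SRT: S = K_s(1 + k_d θ_c) / [θ_c(Yk − k_d) − 1] = 15.2 × (1 + 0.0424 × 20.0) / [20.0 × (0.621 × 8.53 − 0.0424) − 1] = 28.09 / 104.1 = 0.2698 mg/L.
The observed yield is Y_obs = Y/(1 + k_d·θ_c) = 0.621 / (1 + 0.0424 × 20.0) = 0.621 / 1.848 = 0.3360 g VSS per g BOD₅ removed.
ΔS = 3430 − 0.270 = 3430 mg/L, so the substrate removal rate is 275 × 3430/1000 = 943.2 kg BOD₅/d.
Biomass produced: P_X = Y_obs·Q·ΔS = 0.3360 × 943.2 ≈ 316.9 kg VSS/d.

P_X ≈ 317 kg VSS/d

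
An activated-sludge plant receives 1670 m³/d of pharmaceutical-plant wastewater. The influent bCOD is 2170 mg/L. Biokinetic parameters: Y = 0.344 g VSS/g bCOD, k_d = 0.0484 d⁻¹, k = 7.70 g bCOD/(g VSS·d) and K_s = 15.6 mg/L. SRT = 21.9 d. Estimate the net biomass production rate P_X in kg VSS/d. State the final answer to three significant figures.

P_X ≈ 605 kg VSS/d

For a completely mixed reactor with recycle the Lawrence–McCarty relation gives S = K_s·(1 + k_d·θ_c) / [θ_c·(Y·k − k_d) − 1] = 15.6 × (1 + 0.0484 × 21.9) / [21.9 × (0.344 × 7.70 − 0.0484) − 1] = 32.14 / 55.95 = 0.5744 mg/L.
Y_obs = Y / (1 + k_d θ_c) = 0.344 / (1 + 0.0484 × 21.9) = 0.344 / 2.060 = 0.1670.
Mass of bCOD removed per day: Q(S₀ − S) = 1670 × 2169 g/m³ = 3623 kg/d.
Biomass produced: P_X = Y_obs·Q·ΔS = 0.1670 × 3623 ≈ 605.0 kg VSS/d.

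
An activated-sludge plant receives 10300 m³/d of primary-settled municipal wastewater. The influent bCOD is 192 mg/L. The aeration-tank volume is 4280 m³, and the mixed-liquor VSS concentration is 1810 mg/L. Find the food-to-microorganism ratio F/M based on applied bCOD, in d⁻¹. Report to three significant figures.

Food-to-microorganism ratio F/M = Q S₀ / (V X) = 10300 × 192 / (4280 × 1810) = 0.2553 d⁻¹.

F/M ≈ 0.255 d⁻¹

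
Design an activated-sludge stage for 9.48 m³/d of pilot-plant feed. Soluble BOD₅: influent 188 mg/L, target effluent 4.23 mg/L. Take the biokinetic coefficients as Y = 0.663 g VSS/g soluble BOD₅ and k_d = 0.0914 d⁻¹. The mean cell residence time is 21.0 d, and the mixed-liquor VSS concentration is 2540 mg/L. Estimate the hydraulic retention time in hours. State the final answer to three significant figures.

τ ≈ 8.28 h

Steady-state biomass mass balance: V·X·(1 + k_d·θ_c) = Y·Q·(S₀ − S)·θ_c, so V = 0.663 × 9.48 × (188 − 4.23) × 21.0 / [2540 × (1 + 0.0914 × 21.0)] = 2.43×10^4 / 7415 = 3.271 m³.
τ = V/Q = 3.271/9.48 = 0.3450 d, or 8.281 h.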